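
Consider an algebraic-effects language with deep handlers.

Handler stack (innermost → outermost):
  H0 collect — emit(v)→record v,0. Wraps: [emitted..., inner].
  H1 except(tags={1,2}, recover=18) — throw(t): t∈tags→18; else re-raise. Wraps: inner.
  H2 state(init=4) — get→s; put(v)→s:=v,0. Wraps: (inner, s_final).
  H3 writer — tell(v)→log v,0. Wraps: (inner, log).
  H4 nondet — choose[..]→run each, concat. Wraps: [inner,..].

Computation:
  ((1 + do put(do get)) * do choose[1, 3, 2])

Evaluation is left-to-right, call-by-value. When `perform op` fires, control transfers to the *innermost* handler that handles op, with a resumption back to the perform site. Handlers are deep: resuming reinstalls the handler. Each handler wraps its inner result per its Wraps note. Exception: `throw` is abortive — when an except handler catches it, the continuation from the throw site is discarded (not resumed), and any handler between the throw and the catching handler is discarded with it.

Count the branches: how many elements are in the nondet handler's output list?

Answer: 3

Step-by-step:
get @ H2 ⇒ 4
put(4) @ H2 ⇒ s:=4
choose[1, 3, 2] @ H4
  branch[0] choose=1:
    H0 returns [1]
    H1 returns [1]
    H2 returns ([1], 4)
    H3 returns (([1], 4), ())
    H4 returns [(([1], 4), ())]
  branch[1] choose=3:
    H0 returns [3]
    H1 returns [3]
    H2 returns ([3], 4)
    H3 returns (([3], 4), ())
    H4 returns [(([3], 4), ())]
  branch[2] choose=2:
    H0 returns [2]
    H1 returns [2]
    H2 returns ([2], 4)
    H3 returns (([2], 4), ())
    H4 returns [(([2], 4), ())]
= [(([1], 4), ()), (([3], 4), ()), (([2], 4), ())]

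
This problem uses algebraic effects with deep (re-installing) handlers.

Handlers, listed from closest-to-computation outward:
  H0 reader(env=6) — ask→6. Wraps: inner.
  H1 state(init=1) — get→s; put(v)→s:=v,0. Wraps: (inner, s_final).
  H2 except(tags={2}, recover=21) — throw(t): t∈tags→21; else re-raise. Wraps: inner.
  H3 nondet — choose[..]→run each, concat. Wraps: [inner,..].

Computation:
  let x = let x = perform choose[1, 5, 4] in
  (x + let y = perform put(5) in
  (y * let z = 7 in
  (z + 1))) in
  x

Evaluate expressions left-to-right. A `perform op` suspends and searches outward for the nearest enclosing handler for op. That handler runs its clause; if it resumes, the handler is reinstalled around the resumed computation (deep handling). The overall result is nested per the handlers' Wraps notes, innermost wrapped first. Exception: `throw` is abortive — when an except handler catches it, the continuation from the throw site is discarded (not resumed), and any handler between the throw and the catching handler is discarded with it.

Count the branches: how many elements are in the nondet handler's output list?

Evaluation trace:
choose[1, 5, 4] @ H3
  branch[0] choose=1:
    put(5) @ H1 ⇒ s:=5
    H0 returns 1
    H1 returns (1, 5)
    H2 returns (1, 5)
    H3 returns [(1, 5)]
  branch[1] choose=5:
    put(5) @ H1 ⇒ s:=5
    H0 returns 5
    H1 returns (5, 5)
    H2 returns (5, 5)
    H3 returns [(5, 5)]
  branch[2] choose=4:
    put(5) @ H1 ⇒ s:=5
    H0 returns 4
    H1 returns (4, 5)
    H2 returns (4, 5)
    H3 returns [(4, 5)]
= [(1, 5), (5, 5), (4, 5)]

Answer: 3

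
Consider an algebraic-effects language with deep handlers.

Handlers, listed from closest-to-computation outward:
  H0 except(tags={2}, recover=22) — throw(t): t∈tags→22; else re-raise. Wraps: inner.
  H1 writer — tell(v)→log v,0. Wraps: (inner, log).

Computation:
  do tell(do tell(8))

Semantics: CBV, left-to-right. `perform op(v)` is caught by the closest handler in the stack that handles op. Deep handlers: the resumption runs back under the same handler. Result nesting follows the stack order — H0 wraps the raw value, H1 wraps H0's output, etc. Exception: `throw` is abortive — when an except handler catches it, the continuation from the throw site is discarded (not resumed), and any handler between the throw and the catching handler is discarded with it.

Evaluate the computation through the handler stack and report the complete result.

Evaluation trace:
tell(8) @ H1 ⇒ log+=8
tell(0) @ H1 ⇒ log+=0
H0 returns 0
H1 returns (0, (8, 0))
= (0, (8, 0))

Answer: (0, (8, 0))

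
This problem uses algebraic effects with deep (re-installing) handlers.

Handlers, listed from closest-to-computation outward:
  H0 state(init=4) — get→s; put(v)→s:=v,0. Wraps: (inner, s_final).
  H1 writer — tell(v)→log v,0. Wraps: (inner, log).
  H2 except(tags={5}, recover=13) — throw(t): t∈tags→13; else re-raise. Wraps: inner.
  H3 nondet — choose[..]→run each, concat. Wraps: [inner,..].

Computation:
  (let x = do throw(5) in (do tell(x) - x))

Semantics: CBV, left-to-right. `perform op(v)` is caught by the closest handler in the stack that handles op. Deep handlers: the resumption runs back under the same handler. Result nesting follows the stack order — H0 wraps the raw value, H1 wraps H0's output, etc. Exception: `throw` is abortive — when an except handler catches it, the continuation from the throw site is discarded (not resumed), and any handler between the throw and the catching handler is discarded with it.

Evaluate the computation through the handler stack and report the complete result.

Working:
throw(5) @ H2 caught ⇒ 13
H3 returns [13]
= [13]

Answer: [13]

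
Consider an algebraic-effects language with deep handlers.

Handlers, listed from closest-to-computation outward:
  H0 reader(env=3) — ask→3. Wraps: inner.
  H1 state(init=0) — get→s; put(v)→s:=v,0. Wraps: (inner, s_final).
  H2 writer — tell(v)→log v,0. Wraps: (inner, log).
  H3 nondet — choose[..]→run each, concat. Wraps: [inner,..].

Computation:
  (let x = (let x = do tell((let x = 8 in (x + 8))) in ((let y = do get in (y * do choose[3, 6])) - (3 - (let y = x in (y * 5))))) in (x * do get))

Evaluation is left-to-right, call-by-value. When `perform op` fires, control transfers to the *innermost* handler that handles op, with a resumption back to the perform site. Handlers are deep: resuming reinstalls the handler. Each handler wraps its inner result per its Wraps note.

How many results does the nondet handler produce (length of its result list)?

Working:
tell(16) @ H2 ⇒ log+=16
get @ H1 ⇒ 0
choose[3, 6] @ H3
  branch[0] choose=3:
    get @ H1 ⇒ 0
    H0 returns 0
    H1 returns (0, 0)
    H2 returns ((0, 0), (16))
    H3 returns [((0, 0), (16))]
  branch[1] choose=6:
    get @ H1 ⇒ 0
    H0 returns 0
    H1 returns (0, 0)
    H2 returns ((0, 0), (16))
    H3 returns [((0, 0), (16))]
= [((0, 0), (16)), ((0, 0), (16))]

Answer: 2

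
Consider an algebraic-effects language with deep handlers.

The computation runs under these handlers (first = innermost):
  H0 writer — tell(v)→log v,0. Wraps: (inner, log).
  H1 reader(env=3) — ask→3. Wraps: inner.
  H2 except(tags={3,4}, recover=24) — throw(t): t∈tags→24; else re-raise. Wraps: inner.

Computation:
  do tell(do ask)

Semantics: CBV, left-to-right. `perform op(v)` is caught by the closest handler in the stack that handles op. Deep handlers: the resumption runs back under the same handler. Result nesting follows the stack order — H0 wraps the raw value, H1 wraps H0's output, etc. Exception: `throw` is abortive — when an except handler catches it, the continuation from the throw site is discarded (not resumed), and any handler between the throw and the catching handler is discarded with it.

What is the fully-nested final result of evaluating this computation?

Working:
ask @ H1 ⇒ 3
tell(3) @ H0 ⇒ log+=3
H0 returns (0, (3))
H1 returns (0, (3))
H2 returns (0, (3))
= (0, (3))

Answer: (0, (3))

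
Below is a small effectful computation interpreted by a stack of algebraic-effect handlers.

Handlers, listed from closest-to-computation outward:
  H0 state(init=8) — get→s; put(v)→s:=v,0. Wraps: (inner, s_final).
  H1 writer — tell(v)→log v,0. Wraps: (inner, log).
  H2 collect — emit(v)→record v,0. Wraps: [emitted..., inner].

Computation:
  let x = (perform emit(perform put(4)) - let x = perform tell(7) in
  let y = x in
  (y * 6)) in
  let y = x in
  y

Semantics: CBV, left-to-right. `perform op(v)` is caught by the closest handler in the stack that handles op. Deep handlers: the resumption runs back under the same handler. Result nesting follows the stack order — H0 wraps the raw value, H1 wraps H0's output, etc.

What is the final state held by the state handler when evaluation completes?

Step-by-step:
put(4) @ H0 ⇒ s:=4
emit(0) @ H2 ⇒ out+=0
tell(7) @ H1 ⇒ log+=7
H0 returns (0, 4)
H1 returns ((0, 4), (7))
H2 returns [0, ((0, 4), (7))]
= [0, ((0, 4), (7))]

Answer: 4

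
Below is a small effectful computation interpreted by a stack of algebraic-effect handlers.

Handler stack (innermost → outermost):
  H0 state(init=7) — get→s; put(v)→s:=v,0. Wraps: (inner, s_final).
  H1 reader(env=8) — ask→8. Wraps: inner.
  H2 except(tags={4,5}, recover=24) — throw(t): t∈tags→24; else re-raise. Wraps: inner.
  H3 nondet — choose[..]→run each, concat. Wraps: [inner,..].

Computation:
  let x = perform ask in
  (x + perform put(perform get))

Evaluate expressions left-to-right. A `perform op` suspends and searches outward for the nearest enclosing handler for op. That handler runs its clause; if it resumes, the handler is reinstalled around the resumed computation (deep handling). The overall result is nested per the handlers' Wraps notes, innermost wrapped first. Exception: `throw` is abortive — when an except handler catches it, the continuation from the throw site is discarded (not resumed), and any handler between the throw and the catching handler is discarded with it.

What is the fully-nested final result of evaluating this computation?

Evaluation trace:
ask @ H1 ⇒ 8
get @ H0 ⇒ 7
put(7) @ H0 ⇒ s:=7
H0 returns (8, 7)
H1 returns (8, 7)
H2 returns (8, 7)
H3 returns [(8, 7)]
= [(8, 7)]

Answer: [(8, 7)]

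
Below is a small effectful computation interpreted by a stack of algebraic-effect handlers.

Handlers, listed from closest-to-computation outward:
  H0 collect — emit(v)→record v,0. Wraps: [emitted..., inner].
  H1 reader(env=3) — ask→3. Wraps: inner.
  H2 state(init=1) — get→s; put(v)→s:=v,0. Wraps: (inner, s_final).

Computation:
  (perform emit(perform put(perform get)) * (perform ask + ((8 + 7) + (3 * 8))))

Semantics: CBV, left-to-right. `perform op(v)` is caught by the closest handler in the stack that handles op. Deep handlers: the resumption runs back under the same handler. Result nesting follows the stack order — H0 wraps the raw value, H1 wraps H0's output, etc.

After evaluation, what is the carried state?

Step-by-step:
get @ H2 ⇒ 1
put(1) @ H2 ⇒ s:=1
emit(0) @ H0 ⇒ out+=0
ask @ H1 ⇒ 3
H0 returns [0, 0]
H1 returns [0, 0]
H2 returns ([0, 0], 1)
= ([0, 0], 1)

Answer: 1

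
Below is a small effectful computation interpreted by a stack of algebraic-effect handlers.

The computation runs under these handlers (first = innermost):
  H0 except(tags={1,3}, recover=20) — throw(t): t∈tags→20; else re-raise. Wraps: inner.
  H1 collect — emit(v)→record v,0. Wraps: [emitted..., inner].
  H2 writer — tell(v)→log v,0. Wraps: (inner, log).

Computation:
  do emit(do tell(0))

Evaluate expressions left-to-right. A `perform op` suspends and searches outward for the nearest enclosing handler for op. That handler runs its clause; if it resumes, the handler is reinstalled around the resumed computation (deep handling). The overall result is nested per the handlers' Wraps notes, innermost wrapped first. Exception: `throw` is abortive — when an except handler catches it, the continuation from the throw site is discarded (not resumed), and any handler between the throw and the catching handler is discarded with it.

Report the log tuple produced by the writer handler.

Answer: (0)

Evaluation trace:
tell(0) @ H2 ⇒ log+=0
emit(0) @ H1 ⇒ out+=0
H0 returns 0
H1 returns [0, 0]
H2 returns ([0, 0], (0))
= ([0, 0], (0))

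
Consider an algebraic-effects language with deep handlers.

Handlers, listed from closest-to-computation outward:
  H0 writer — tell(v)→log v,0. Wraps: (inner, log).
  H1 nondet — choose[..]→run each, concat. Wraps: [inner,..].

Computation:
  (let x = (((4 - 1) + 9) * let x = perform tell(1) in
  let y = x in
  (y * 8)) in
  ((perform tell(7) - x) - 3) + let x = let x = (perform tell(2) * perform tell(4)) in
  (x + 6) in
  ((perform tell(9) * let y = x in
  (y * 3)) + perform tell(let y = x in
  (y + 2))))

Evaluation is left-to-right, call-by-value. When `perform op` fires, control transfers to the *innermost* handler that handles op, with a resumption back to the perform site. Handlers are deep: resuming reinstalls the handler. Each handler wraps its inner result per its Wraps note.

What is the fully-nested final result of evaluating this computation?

Answer: [(-3, (1, 7, 2, 4, 9, 8))]

Working:
tell(1) @ H0 ⇒ log+=1
tell(7) @ H0 ⇒ log+=7
tell(2) @ H0 ⇒ log+=2
tell(4) @ H0 ⇒ log+=4
tell(9) @ H0 ⇒ log+=9
tell(8) @ H0 ⇒ log+=8
H0 returns (-3, (1, 7, 2, 4, 9, 8))
H1 returns [(-3, (1, 7, 2, 4, 9, 8))]
= [(-3, (1, 7, 2, 4, 9, 8))]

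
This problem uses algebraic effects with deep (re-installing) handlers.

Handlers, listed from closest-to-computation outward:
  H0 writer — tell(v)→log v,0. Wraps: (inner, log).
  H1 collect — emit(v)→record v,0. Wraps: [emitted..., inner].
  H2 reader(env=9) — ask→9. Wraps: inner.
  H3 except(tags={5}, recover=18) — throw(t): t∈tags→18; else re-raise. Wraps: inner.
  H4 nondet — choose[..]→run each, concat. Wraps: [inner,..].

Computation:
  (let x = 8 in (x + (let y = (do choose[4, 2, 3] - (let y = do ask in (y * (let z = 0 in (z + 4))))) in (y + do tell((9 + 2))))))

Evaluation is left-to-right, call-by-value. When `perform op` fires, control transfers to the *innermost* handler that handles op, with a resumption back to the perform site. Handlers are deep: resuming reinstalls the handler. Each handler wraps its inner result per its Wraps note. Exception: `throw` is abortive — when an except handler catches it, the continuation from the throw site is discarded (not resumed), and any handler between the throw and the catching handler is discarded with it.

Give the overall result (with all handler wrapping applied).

Answer: [[(-24, (11))], [(-26, (11))], [(-25, (11))]]

Working:
choose[4, 2, 3] @ H4
  branch[0] choose=4:
    ask @ H2 ⇒ 9
    tell(11) @ H0 ⇒ log+=11
    H0 returns (-24, (11))
    H1 returns [(-24, (11))]
    H2 returns [(-24, (11))]
    H3 returns [(-24, (11))]
    H4 returns [[(-24, (11))]]
  branch[1] choose=2:
    ask @ H2 ⇒ 9
    tell(11) @ H0 ⇒ log+=11
    H0 returns (-26, (11))
    H1 returns [(-26, (11))]
    H2 returns [(-26, (11))]
    H3 returns [(-26, (11))]
    H4 returns [[(-26, (11))]]
  branch[2] choose=3:
    ask @ H2 ⇒ 9
    tell(11) @ H0 ⇒ log+=11
    H0 returns (-25, (11))
    H1 returns [(-25, (11))]
    H2 returns [(-25, (11))]
    H3 returns [(-25, (11))]
    H4 returns [[(-25, (11))]]
= [[(-24, (11))], [(-26, (11))], [(-25, (11))]]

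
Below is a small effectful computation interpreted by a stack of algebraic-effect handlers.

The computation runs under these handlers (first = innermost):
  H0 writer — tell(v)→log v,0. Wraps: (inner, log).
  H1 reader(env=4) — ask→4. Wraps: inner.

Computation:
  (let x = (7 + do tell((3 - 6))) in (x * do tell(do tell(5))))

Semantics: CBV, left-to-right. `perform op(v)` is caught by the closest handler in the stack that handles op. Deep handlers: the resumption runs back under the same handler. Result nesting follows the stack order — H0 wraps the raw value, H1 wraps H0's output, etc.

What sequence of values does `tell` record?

Working:
tell(-3) @ H0 ⇒ log+=-3
tell(5) @ H0 ⇒ log+=5
tell(0) @ H0 ⇒ log+=0
H0 returns (0, (-3, 5, 0))
H1 returns (0, (-3, 5, 0))
= (0, (-3, 5, 0))

Answer: (-3, 5, 0)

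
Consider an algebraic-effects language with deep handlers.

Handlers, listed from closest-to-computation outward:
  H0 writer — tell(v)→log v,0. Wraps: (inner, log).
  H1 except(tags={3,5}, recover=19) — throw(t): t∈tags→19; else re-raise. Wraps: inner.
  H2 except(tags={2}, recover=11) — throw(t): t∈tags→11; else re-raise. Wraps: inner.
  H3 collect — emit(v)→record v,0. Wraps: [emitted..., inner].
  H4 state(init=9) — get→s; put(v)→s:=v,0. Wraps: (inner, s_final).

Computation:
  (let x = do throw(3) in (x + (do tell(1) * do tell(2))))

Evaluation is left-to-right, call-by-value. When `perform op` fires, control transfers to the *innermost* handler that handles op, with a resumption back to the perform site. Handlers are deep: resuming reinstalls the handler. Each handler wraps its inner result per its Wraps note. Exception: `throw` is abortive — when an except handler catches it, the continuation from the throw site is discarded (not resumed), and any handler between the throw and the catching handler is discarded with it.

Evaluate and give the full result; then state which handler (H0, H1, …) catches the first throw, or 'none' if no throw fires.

Step-by-step:
throw(3) @ H1 caught ⇒ 19
H2 returns 19
H3 returns [19]
H4 returns ([19], 9)
= ([19], 9)

Answer: ([19], 9) ; first throw caught by: H1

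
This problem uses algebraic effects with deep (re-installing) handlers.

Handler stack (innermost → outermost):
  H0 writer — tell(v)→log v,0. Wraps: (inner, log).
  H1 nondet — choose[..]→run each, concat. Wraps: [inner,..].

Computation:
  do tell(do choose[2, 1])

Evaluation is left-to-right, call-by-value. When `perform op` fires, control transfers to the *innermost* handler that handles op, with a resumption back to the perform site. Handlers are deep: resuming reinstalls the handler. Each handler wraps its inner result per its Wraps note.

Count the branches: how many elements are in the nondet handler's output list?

Answer: 2

Working:
choose[2, 1] @ H1
  branch[0] choose=2:
    tell(2) @ H0 ⇒ log+=2
    H0 returns (0, (2))
    H1 returns [(0, (2))]
  branch[1] choose=1:
    tell(1) @ H0 ⇒ log+=1
    H0 returns (0, (1))
    H1 returns [(0, (1))]
= [(0, (2)), (0, (1))]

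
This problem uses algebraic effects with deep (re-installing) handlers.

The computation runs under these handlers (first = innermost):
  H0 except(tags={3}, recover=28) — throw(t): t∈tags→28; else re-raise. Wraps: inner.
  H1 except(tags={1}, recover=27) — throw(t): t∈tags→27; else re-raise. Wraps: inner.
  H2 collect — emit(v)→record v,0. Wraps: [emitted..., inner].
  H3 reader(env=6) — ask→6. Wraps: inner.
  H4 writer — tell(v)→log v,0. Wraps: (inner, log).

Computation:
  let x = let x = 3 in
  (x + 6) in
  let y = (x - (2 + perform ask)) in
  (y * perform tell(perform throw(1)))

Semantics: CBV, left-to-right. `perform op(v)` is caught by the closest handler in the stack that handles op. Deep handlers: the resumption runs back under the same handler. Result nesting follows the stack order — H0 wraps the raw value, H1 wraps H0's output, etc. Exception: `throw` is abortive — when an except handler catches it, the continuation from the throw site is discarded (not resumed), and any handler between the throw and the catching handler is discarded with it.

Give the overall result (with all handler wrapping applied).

Answer: ([27], ())

Evaluation trace:
ask @ H3 ⇒ 6
throw(1) @ H0 re-raised
throw(1) @ H1 caught ⇒ 27
H2 returns [27]
H3 returns [27]
H4 returns ([27], ())
= ([27], ())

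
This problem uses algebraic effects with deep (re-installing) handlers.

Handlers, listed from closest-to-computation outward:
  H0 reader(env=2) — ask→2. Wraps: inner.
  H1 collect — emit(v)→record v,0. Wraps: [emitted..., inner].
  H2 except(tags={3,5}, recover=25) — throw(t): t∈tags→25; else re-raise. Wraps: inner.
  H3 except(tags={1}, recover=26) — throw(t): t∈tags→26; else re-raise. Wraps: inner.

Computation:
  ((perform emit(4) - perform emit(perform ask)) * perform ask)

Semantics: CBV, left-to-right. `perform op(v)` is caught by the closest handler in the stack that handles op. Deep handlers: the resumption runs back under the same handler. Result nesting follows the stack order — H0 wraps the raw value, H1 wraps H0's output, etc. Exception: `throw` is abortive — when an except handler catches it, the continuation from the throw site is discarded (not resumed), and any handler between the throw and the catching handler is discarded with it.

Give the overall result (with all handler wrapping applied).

Answer: [4, 2, 0]

Working:
emit(4) @ H1 ⇒ out+=4
ask @ H0 ⇒ 2
emit(2) @ H1 ⇒ out+=2
ask @ H0 ⇒ 2
H0 returns 0
H1 returns [4, 2, 0]
H2 returns [4, 2, 0]
H3 returns [4, 2, 0]
= [4, 2, 0]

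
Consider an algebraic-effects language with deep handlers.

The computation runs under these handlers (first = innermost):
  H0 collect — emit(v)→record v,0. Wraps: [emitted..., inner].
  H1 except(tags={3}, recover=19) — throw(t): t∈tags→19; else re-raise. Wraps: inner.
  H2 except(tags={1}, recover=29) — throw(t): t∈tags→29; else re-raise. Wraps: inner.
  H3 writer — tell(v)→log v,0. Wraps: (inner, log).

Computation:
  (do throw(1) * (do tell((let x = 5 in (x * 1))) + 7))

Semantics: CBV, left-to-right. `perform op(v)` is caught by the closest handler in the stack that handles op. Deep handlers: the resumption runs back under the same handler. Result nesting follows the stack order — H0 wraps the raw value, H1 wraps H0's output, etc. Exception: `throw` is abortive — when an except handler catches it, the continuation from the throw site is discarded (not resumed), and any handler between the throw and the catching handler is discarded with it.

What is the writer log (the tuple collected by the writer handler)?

Evaluation trace:
throw(1) @ H1 re-raised
throw(1) @ H2 caught ⇒ 29
H3 returns (29, ())
= (29, ())

Answer: ()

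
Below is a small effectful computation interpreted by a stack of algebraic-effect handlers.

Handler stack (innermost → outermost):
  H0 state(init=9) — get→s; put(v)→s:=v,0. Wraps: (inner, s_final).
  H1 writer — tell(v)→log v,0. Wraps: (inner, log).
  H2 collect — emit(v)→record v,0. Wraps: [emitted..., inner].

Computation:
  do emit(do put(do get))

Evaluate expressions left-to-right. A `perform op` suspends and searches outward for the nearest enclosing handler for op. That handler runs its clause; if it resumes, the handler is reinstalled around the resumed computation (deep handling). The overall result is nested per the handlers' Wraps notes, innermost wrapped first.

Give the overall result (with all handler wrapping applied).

Evaluation trace:
get @ H0 ⇒ 9
put(9) @ H0 ⇒ s:=9
emit(0) @ H2 ⇒ out+=0
H0 returns (0, 9)
H1 returns ((0, 9), ())
H2 returns [0, ((0, 9), ())]
= [0, ((0, 9), ())]

Answer: [0, ((0, 9), ())]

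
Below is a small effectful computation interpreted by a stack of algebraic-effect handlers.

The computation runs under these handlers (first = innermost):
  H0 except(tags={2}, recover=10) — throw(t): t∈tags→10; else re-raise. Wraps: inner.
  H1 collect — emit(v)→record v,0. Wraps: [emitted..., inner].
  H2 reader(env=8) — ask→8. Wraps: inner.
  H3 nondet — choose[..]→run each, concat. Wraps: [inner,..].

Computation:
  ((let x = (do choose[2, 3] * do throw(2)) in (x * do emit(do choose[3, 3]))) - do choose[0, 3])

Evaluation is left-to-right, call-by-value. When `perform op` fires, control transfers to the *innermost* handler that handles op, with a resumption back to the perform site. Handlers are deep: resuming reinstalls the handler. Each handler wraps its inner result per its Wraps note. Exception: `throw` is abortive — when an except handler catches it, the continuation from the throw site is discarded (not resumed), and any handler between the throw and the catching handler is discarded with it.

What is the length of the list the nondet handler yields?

Step-by-step:
choose[2, 3] @ H3
  branch[0] choose=2:
    throw(2) @ H0 caught ⇒ 10
    H1 returns [10]
    H2 returns [10]
    H3 returns [[10]]
  branch[1] choose=3:
    throw(2) @ H0 caught ⇒ 10
    H1 returns [10]
    H2 returns [10]
    H3 returns [[10]]
= [[10], [10]]

Answer: 2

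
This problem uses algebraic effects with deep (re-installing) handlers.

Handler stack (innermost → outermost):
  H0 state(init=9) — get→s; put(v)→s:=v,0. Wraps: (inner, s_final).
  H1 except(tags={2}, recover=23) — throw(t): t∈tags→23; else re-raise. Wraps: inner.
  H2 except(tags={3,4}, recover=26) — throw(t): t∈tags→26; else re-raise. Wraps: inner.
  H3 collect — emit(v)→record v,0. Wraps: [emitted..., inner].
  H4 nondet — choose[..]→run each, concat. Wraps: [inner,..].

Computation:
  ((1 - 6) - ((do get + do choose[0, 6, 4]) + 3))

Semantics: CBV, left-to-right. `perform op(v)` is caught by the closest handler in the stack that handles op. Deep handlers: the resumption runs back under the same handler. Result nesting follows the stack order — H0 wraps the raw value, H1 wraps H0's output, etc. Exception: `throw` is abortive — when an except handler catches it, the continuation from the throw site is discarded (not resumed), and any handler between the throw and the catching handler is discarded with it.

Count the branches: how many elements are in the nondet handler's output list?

Answer: 3

Step-by-step:
get @ H0 ⇒ 9
choose[0, 6, 4] @ H4
  branch[0] choose=0:
    H0 returns (-17, 9)
    H1 returns (-17, 9)
    H2 returns (-17, 9)
    H3 returns [(-17, 9)]
    H4 returns [[(-17, 9)]]
  branch[1] choose=6:
    H0 returns (-23, 9)
    H1 returns (-23, 9)
    H2 returns (-23, 9)
    H3 returns [(-23, 9)]
    H4 returns [[(-23, 9)]]
  branch[2] choose=4:
    H0 returns (-21, 9)
    H1 returns (-21, 9)
    H2 returns (-21, 9)
    H3 returns [(-21, 9)]
    H4 returns [[(-21, 9)]]
= [[(-17, 9)], [(-23, 9)], [(-21, 9)]]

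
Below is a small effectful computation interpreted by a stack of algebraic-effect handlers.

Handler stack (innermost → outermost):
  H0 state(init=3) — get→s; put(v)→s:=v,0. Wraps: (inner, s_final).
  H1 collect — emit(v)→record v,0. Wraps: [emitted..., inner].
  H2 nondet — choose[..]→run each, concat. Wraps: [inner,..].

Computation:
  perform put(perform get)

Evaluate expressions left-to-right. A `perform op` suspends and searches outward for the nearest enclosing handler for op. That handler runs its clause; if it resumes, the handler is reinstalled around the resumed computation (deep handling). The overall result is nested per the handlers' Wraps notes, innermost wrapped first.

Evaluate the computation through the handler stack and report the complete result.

Step-by-step:
get @ H0 ⇒ 3
put(3) @ H0 ⇒ s:=3
H0 returns (0, 3)
H1 returns [(0, 3)]
H2 returns [[(0, 3)]]
= [[(0, 3)]]

Answer: [[(0, 3)]]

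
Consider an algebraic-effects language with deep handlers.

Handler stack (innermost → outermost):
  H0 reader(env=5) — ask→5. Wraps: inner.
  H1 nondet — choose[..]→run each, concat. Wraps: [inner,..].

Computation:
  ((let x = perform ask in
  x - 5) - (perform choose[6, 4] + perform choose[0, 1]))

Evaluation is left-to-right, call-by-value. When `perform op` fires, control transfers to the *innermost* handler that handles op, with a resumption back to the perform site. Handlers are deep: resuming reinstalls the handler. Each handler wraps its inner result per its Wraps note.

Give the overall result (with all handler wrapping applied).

Step-by-step:
ask @ H0 ⇒ 5
choose[6, 4] @ H1
  branch[0] choose=6:
    choose[0, 1] @ H1
      branch[0] choose=0:
        H0 returns -6
        H1 returns [-6]
      branch[1] choose=1:
        H0 returns -7
        H1 returns [-7]
  branch[1] choose=4:
    choose[0, 1] @ H1
      branch[0] choose=0:
        H0 returns -4
        H1 returns [-4]
      branch[1] choose=1:
        H0 returns -5
        H1 returns [-5]
= [-6, -7, -4, -5]

Answer: [-6, -7, -4, -5]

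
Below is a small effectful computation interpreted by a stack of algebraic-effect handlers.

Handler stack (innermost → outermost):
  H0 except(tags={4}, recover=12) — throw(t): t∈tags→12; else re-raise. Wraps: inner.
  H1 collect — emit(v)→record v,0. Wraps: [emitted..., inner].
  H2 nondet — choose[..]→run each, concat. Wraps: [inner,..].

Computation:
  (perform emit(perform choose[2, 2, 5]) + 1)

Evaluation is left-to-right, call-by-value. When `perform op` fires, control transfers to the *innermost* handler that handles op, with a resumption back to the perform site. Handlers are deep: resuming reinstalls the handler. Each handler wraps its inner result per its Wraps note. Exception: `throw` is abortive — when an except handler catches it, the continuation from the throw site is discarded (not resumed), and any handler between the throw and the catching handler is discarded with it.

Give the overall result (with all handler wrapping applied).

Answer: [[2, 1], [2, 1], [5, 1]]

Evaluation trace:
choose[2, 2, 5] @ H2
  branch[0] choose=2:
    emit(2) @ H1 ⇒ out+=2
    H0 returns 1
    H1 returns [2, 1]
    H2 returns [[2, 1]]
  branch[1] choose=2:
    emit(2) @ H1 ⇒ out+=2
    H0 returns 1
    H1 returns [2, 1]
    H2 returns [[2, 1]]
  branch[2] choose=5:
    emit(5) @ H1 ⇒ out+=5
    H0 returns 1
    H1 returns [5, 1]
    H2 returns [[5, 1]]
= [[2, 1], [2, 1], [5, 1]]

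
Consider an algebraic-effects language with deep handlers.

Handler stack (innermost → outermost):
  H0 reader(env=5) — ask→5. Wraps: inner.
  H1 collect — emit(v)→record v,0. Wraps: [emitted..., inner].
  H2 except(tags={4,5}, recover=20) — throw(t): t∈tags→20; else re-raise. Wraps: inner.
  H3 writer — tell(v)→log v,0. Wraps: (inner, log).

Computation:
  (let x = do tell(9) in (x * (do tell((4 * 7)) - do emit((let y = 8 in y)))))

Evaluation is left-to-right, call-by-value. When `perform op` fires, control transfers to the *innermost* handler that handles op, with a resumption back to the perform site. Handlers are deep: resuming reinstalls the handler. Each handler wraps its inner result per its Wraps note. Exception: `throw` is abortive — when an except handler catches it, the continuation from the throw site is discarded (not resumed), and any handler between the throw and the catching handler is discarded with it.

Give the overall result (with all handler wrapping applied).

Step-by-step:
tell(9) @ H3 ⇒ log+=9
tell(28) @ H3 ⇒ log+=28
emit(8) @ H1 ⇒ out+=8
H0 returns 0
H1 returns [8, 0]
H2 returns [8, 0]
H3 returns ([8, 0], (9, 28))
= ([8, 0], (9, 28))

Answer: ([8, 0], (9, 28))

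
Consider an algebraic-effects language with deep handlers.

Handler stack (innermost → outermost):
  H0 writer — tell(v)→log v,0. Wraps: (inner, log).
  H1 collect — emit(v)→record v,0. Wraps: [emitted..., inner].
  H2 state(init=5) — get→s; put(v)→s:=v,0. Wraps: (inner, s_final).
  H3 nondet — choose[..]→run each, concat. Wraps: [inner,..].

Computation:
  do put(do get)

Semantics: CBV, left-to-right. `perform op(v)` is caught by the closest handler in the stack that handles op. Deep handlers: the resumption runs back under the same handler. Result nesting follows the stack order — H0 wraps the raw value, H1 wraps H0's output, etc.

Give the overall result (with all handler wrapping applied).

Answer: [([(0, ())], 5)]

Step-by-step:
get @ H2 ⇒ 5
put(5) @ H2 ⇒ s:=5
H0 returns (0, ())
H1 returns [(0, ())]
H2 returns ([(0, ())], 5)
H3 returns [([(0, ())], 5)]
= [([(0, ())], 5)]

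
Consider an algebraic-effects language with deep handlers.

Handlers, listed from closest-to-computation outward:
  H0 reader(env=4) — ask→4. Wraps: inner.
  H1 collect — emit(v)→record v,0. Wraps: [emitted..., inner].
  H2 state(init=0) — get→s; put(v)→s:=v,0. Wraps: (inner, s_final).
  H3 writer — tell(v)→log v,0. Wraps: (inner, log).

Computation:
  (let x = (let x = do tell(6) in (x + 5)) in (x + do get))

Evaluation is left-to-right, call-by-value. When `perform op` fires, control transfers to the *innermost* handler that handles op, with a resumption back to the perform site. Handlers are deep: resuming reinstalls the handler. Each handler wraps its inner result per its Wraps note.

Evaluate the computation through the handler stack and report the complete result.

Answer: (([5], 0), (6))

Evaluation trace:
tell(6) @ H3 ⇒ log+=6
get @ H2 ⇒ 0
H0 returns 5
H1 returns [5]
H2 returns ([5], 0)
H3 returns (([5], 0), (6))
= (([5], 0), (6))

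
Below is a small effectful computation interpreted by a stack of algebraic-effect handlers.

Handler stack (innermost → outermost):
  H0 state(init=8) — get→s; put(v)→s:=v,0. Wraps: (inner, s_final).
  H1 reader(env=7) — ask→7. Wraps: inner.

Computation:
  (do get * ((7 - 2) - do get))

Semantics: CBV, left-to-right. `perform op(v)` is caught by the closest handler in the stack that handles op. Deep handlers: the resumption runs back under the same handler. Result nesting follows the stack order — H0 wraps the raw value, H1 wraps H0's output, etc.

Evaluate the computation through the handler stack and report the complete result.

Answer: (-24, 8)

Working:
get @ H0 ⇒ 8
get @ H0 ⇒ 8
H0 returns (-24, 8)
H1 returns (-24, 8)
= (-24, 8)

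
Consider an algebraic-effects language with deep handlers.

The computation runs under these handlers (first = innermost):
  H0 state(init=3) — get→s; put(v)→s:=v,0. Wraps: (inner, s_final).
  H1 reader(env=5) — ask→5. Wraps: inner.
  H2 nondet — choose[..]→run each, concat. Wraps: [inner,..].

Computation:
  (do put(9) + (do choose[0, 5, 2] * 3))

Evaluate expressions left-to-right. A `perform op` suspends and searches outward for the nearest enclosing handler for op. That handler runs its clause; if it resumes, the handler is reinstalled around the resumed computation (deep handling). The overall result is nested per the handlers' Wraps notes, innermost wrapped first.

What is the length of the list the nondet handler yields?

Evaluation trace:
put(9) @ H0 ⇒ s:=9
choose[0, 5, 2] @ H2
  branch[0] choose=0:
    H0 returns (0, 9)
    H1 returns (0, 9)
    H2 returns [(0, 9)]
  branch[1] choose=5:
    H0 returns (15, 9)
    H1 returns (15, 9)
    H2 returns [(15, 9)]
  branch[2] choose=2:
    H0 returns (6, 9)
    H1 returns (6, 9)
    H2 returns [(6, 9)]
= [(0, 9), (15, 9), (6, 9)]

Answer: 3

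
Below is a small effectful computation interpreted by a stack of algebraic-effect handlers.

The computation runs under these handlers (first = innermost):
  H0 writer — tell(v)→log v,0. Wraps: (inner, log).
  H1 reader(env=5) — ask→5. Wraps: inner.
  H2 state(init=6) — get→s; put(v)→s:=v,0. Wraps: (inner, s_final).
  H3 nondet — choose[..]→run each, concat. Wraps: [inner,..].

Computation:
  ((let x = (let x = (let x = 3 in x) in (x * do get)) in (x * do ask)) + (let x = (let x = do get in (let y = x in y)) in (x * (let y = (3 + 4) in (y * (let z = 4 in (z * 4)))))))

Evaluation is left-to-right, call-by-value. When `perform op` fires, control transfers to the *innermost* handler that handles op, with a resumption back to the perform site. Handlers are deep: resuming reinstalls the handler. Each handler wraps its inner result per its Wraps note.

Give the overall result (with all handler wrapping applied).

Working:
get @ H2 ⇒ 6
ask @ H1 ⇒ 5
get @ H2 ⇒ 6
H0 returns (762, ())
H1 returns (762, ())
H2 returns ((762, ()), 6)
H3 returns [((762, ()), 6)]
= [((762, ()), 6)]

Answer: [((762, ()), 6)]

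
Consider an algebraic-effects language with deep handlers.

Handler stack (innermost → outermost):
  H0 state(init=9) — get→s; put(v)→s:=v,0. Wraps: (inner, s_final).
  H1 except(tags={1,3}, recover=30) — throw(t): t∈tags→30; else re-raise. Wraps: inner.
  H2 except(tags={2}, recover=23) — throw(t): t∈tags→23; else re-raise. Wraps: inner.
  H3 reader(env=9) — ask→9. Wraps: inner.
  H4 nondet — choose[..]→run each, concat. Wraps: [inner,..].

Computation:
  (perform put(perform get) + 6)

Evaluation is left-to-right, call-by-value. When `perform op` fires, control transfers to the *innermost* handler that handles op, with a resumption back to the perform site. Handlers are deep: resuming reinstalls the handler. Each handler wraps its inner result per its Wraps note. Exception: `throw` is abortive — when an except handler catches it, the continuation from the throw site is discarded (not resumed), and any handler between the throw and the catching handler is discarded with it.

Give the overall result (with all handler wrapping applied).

Answer: [(6, 9)]

Evaluation trace:
get @ H0 ⇒ 9
put(9) @ H0 ⇒ s:=9
H0 returns (6, 9)
H1 returns (6, 9)
H2 returns (6, 9)
H3 returns (6, 9)
H4 returns [(6, 9)]
= [(6, 9)]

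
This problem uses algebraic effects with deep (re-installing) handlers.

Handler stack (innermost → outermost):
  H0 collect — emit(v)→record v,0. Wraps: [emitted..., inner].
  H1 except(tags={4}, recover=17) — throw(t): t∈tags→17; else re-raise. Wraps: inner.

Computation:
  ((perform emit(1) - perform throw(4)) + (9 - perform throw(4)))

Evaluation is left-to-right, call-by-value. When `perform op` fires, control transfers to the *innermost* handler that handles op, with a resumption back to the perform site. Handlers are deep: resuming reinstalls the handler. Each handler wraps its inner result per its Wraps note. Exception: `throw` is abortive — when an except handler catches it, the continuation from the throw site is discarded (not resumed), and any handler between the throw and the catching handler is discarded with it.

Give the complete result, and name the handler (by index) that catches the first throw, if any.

Evaluation trace:
emit(1) @ H0 ⇒ out+=1
throw(4) @ H1 caught ⇒ 17
= 17

Answer: 17 ; first throw caught by: H1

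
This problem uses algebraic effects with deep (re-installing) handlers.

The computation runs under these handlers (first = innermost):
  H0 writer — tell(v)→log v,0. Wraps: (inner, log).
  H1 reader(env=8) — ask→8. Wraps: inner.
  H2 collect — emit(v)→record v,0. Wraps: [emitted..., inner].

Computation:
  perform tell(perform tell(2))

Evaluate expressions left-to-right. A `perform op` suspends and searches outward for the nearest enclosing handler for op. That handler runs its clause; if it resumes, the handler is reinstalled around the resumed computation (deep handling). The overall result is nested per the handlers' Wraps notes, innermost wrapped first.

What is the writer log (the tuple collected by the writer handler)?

Step-by-step:
tell(2) @ H0 ⇒ log+=2
tell(0) @ H0 ⇒ log+=0
H0 returns (0, (2, 0))
H1 returns (0, (2, 0))
H2 returns [(0, (2, 0))]
= [(0, (2, 0))]

Answer: (2, 0)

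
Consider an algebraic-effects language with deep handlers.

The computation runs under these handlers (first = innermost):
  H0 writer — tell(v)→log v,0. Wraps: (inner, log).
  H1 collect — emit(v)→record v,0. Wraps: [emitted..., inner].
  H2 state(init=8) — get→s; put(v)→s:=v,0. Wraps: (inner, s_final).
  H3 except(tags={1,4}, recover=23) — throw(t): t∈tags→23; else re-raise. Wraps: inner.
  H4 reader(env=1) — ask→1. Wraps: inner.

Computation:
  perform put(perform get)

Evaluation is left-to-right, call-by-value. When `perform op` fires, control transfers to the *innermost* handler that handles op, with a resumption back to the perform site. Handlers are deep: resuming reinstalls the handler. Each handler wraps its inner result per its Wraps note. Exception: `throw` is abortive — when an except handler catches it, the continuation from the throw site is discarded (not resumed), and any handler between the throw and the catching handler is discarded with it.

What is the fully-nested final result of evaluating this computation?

Answer: ([(0, ())], 8)

Step-by-step:
get @ H2 ⇒ 8
put(8) @ H2 ⇒ s:=8
H0 returns (0, ())
H1 returns [(0, ())]
H2 returns ([(0, ())], 8)
H3 returns ([(0, ())], 8)
H4 returns ([(0, ())], 8)
= ([(0, ())], 8)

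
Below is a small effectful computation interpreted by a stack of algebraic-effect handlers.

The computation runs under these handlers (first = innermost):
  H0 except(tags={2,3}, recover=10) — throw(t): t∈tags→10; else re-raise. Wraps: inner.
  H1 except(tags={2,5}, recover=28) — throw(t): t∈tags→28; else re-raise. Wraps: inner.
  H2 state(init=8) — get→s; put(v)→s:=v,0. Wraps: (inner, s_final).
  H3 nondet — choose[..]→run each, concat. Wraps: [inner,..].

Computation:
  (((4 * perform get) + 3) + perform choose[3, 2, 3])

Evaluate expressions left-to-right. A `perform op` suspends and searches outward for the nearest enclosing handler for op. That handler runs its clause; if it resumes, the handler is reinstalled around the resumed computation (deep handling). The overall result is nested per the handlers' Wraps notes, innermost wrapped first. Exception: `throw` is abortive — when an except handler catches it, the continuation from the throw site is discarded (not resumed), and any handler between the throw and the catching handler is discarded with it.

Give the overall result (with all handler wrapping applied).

Step-by-step:
get @ H2 ⇒ 8
choose[3, 2, 3] @ H3
  branch[0] choose=3:
    H0 returns 38
    H1 returns 38
    H2 returns (38, 8)
    H3 returns [(38, 8)]
  branch[1] choose=2:
    H0 returns 37
    H1 returns 37
    H2 returns (37, 8)
    H3 returns [(37, 8)]
  branch[2] choose=3:
    H0 returns 38
    H1 returns 38
    H2 returns (38, 8)
    H3 returns [(38, 8)]
= [(38, 8), (37, 8), (38, 8)]

Answer: [(38, 8), (37, 8), (38, 8)]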